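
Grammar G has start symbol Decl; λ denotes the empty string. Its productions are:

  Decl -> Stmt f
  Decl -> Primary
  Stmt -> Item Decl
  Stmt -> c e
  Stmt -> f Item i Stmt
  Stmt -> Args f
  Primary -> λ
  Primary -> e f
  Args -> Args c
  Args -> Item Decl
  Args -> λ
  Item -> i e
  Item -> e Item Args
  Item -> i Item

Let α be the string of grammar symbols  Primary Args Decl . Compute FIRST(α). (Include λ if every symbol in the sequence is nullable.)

Add FIRST(Primary)\{λ} = { e }; Primary is nullable, continue.
Add FIRST(Args)\{λ} = { c, e, i }; Args is nullable, continue.
Add FIRST(Decl)\{λ} = { c, e, f, i }; Decl is nullable, continue.
Every symbol is nullable, so include λ.

{ c, e, f, i, λ }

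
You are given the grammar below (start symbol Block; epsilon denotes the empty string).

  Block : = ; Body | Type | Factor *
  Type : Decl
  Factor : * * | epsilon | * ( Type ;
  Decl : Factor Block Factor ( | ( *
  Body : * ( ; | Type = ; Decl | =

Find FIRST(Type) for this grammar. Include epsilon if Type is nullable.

{ (, *, = }

From Type : Decl: add FIRST(Decl) = { (, *, = }.
Union: FIRST(Type) = { (, *, = }.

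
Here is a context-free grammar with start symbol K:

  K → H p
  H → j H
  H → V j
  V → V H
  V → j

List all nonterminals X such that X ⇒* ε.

{ } (none)

No nonterminal has an empty production or an RHS whose symbols are all nullable.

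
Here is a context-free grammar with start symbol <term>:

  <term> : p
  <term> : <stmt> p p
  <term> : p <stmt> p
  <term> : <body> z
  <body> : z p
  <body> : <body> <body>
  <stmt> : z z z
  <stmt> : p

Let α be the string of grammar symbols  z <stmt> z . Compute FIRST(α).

{ z }

z is a terminal; add {z} and stop.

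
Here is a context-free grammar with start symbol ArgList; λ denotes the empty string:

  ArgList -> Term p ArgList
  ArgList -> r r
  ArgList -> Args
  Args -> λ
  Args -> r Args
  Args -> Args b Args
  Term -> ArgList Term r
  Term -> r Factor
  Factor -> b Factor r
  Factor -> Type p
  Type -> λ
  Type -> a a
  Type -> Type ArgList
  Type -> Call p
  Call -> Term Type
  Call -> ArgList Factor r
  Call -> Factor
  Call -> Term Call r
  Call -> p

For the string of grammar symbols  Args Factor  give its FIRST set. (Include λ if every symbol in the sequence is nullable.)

Add FIRST(Args)\{λ} = { b, r }; Args is nullable, continue.
Add FIRST(Factor) = { a, b, p, r }; Factor is not nullable, stop.

{ a, b, p, r }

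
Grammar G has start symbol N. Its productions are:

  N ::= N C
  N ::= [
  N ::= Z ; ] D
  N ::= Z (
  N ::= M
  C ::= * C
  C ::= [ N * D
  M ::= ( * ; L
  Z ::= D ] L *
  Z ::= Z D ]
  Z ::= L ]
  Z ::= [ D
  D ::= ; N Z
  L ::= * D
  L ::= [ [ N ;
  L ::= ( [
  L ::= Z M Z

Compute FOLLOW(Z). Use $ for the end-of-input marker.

In N ::= Z ; ] D: add FIRST(; ] D) = { ; }.
In N ::= Z (: add FIRST(() = { ( }.
In Z ::= Z D ]: add FIRST(D ]) = { ; }.
In D ::= ; N Z: Z is at the end, add FOLLOW(D) = { $, (, *, ;, [, ] }.
In L ::= Z M Z: add FIRST(M Z) = { ( }.
In L ::= Z M Z: Z is at the end, add FOLLOW(L) = { $, (, *, ;, [, ] }.
Union: FOLLOW(Z) = { $, (, *, ;, [, ] }.

{ $, (, *, ;, [, ] }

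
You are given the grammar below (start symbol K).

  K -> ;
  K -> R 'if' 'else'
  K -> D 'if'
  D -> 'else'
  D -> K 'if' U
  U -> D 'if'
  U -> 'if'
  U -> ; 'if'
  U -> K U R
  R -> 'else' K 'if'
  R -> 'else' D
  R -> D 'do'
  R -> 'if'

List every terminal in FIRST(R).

{ 'else', 'if', ; }

R -> 'else' K 'if' contributes {'else'}.
R -> 'else' D contributes {'else'}.
From R -> D 'do': add FIRST(D) = { 'else', 'if', ; }.
R -> 'if' contributes {'if'}.
Union: FIRST(R) = { 'else', 'if', ; }.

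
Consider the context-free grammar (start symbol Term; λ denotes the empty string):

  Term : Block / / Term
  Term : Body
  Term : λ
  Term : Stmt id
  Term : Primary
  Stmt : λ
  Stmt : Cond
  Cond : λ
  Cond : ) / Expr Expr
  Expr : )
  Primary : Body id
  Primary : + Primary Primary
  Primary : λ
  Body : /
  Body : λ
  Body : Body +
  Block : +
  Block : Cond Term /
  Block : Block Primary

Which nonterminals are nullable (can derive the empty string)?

{ Body, Cond, Primary, Stmt, Term }

Directly nullable (have an λ-production): Term, Stmt, Cond, Primary, Body.
No other nonterminal has a production whose RHS symbols are all nullable.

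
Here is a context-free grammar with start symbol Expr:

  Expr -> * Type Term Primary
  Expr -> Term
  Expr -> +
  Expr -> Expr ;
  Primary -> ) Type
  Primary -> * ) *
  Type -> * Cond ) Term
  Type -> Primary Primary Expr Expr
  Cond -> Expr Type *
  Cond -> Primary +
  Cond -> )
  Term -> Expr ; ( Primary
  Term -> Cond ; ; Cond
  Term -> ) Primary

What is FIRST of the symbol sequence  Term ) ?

{ ), *, + }

Add FIRST(Term) = { ), *, + }; Term is not nullable, stop.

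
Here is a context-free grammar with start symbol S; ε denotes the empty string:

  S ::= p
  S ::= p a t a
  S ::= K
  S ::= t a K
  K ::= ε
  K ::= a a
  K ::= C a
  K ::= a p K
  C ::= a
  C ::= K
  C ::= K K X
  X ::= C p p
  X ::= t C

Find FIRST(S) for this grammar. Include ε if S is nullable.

{ a, p, t, ε }

S ::= p contributes {p}.
S ::= p a t a contributes {p}.
From S ::= K: add FIRST(K) = { a, p, t, ε } (including ε since K is nullable).
S ::= t a K contributes {t}.
Union: FIRST(S) = { a, p, t, ε }.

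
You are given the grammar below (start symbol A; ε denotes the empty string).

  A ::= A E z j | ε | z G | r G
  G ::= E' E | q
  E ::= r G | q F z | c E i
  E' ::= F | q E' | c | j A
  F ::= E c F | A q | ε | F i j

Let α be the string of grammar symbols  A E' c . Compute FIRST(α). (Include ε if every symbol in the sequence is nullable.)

{ c, i, j, q, r, z }

Add FIRST(A)\{ε} = { c, q, r, z }; A is nullable, continue.
Add FIRST(E')\{ε} = { c, i, j, q, r, z }; E' is nullable, continue.
c is a terminal; add {c} and stop.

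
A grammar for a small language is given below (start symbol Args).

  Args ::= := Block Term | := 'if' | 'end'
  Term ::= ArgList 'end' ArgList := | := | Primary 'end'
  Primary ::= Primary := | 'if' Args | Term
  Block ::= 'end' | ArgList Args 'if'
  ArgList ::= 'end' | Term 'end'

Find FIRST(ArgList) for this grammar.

{ 'end', 'if', := }

ArgList ::= 'end' contributes {'end'}.
From ArgList ::= Term 'end': add FIRST(Term) = { 'end', 'if', := }.
Union: FIRST(ArgList) = { 'end', 'if', := }.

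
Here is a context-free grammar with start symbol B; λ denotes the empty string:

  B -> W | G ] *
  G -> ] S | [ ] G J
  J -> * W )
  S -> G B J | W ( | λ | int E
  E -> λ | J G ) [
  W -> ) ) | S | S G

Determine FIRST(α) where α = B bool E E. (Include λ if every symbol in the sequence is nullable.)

Add FIRST(B)\{λ} = { (, ), [, ], int }; B is nullable, continue.
bool is a terminal; add {bool} and stop.

{ (, ), [, ], bool, int }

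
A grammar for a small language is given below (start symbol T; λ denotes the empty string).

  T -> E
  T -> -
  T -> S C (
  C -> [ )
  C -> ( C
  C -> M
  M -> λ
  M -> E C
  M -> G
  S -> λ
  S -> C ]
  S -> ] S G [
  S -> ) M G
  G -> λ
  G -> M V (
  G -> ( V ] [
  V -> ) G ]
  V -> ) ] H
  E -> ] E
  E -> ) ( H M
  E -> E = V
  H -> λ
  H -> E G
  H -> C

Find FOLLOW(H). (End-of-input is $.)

{ $, (, ), =, [, ] }

In V -> ) ] H: H is at the end, add FOLLOW(V) = { $, (, ), =, [, ] }.
In E -> ) ( H M: add FIRST(M)\{λ} = { (, ), ] }.
  Since M is nullable, also add FOLLOW(E) = { $, (, ), =, [, ] }.
Union: FOLLOW(H) = { $, (, ), =, [, ] }.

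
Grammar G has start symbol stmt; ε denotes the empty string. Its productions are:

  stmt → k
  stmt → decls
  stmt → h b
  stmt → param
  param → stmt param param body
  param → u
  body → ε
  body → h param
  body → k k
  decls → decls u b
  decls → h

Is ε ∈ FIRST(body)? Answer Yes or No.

body has an ε-production, so body ⇒ ε.

Yes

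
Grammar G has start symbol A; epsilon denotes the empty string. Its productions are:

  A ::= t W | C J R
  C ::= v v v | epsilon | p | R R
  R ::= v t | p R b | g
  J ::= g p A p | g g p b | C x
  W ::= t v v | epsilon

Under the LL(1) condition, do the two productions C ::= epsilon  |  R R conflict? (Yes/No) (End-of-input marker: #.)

FIRST(epsilon) = { epsilon } and FIRST(R R) = { g, p, v }.
The first alternative is nullable and FOLLOW(C) = { g, p, v, x } shares g with FIRST of the second — conflict.

Yes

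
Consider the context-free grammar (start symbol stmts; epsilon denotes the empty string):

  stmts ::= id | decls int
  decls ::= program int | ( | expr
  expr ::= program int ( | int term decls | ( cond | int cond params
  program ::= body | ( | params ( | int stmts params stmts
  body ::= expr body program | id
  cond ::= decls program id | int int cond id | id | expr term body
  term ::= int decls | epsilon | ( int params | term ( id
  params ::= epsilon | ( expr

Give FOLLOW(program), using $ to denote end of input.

{ (, id, int }

In decls ::= program int: add FIRST(int) = { int }.
In expr ::= program int (: add FIRST(int () = { int }.
In body ::= expr body program: program is at the end, add FOLLOW(body) = { (, id, int }.
In cond ::= decls program id: add FIRST(id) = { id }.
Union: FOLLOW(program) = { (, id, int }.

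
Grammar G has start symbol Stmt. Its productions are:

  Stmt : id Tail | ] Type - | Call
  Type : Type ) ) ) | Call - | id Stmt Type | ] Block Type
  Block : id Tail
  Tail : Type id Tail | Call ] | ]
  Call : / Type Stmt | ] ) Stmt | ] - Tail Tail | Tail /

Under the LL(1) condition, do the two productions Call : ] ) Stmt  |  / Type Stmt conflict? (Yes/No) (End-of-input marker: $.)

FIRST(] ) Stmt) = { ] } and FIRST(/ Type Stmt) = { / }.
The FIRST sets are disjoint and neither alternative is nullable — no conflict.

No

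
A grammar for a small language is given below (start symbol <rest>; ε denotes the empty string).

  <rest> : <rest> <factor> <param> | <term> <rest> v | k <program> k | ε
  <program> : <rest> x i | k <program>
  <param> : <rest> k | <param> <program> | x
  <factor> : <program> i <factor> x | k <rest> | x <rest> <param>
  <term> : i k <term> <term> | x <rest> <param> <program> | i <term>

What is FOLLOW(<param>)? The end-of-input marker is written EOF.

{ EOF, i, k, v, x }

In <rest> : <rest> <factor> <param>: <param> is at the end, add FOLLOW(<rest>) = { EOF, i, k, v, x }.
In <param> : <param> <program>: add FIRST(<program>) = { i, k, x }.
In <factor> : x <rest> <param>: <param> is at the end, add FOLLOW(<factor>) = { i, k, x }.
In <term> : x <rest> <param> <program>: add FIRST(<program>) = { i, k, x }.
Union: FOLLOW(<param>) = { EOF, i, k, v, x }.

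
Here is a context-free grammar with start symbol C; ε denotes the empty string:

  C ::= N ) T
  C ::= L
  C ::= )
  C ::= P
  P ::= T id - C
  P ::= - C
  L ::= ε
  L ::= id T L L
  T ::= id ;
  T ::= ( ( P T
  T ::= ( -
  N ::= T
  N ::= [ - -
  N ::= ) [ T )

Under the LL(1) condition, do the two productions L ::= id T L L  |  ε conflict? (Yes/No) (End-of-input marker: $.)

FIRST(id T L L) = { id } and FIRST(ε) = { ε }.
The second alternative is nullable and FOLLOW(L) = { $, (, id } shares id with FIRST of the first — conflict.

Yes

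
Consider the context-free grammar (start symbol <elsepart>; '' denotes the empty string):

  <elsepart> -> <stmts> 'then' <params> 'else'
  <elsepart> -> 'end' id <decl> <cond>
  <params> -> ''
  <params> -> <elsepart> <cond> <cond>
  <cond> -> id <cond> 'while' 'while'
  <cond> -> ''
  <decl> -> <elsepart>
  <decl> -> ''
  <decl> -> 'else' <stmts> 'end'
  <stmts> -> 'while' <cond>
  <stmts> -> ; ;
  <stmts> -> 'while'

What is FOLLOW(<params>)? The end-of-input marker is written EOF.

In <elsepart> -> <stmts> 'then' <params> 'else': add FIRST('else') = { 'else' }.
Union: FOLLOW(<params>) = { 'else' }.

{ 'else' }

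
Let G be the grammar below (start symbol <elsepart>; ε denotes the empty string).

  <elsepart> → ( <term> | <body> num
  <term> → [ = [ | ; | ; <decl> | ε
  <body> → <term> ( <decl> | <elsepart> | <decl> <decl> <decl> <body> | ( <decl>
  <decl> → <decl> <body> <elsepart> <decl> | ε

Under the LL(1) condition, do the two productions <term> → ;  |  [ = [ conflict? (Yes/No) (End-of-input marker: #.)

FIRST(;) = { ; } and FIRST([ = [) = { [ }.
The FIRST sets are disjoint and neither alternative is nullable — no conflict.

No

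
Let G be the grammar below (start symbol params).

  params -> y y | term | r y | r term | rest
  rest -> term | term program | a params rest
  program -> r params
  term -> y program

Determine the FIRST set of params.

{ a, r, y }

params -> y y contributes {y}.
From params -> term: add FIRST(term) = { y }.
params -> r y contributes {r}.
params -> r term contributes {r}.
From params -> rest: add FIRST(rest) = { a, y }.
Union: FIRST(params) = { a, r, y }.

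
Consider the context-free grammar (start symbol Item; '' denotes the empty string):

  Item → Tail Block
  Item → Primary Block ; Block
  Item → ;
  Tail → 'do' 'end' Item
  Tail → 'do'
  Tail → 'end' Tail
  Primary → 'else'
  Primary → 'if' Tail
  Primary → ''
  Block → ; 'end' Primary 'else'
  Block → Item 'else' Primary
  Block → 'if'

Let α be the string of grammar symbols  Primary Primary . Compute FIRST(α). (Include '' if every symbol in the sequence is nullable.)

Add FIRST(Primary)\{''} = { 'else', 'if' }; Primary is nullable, continue.
Add FIRST(Primary)\{''} = { 'else', 'if' }; Primary is nullable, continue.
Every symbol is nullable, so include ''.

{ 'else', 'if', '' }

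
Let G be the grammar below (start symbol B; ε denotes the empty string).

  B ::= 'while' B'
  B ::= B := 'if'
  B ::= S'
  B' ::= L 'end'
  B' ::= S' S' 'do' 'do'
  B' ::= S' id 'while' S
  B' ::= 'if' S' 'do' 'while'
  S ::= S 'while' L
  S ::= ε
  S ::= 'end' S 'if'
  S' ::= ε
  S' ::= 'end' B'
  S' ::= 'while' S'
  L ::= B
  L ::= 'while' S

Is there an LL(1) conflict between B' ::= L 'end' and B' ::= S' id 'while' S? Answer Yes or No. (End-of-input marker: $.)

Yes

FIRST(L 'end') = { 'end', 'while', := } and FIRST(S' id 'while' S) = { 'end', 'while', id }.
Both contain 'end', so the two alternatives are not disjoint — LL(1) conflict.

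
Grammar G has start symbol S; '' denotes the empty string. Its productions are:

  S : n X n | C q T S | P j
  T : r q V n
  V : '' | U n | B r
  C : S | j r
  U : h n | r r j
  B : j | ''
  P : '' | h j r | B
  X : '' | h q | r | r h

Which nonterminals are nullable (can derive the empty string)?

{ B, P, V, X }

Directly nullable (have an ''-production): V, B, P, X.
No other nonterminal has a production whose RHS symbols are all nullable.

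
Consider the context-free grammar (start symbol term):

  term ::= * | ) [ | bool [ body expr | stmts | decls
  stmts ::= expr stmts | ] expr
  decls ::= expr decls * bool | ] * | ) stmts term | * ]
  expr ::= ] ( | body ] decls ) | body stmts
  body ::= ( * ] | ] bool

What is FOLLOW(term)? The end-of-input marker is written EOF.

{ EOF, ), * }

term is the start symbol, so EOF ∈ FOLLOW(term).
In decls ::= ) stmts term: term is at the end, add FOLLOW(decls) = { EOF, ), * }.
Union: FOLLOW(term) = { EOF, ), * }.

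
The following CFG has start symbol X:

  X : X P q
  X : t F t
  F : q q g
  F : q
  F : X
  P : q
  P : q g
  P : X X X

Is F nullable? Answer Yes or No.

No

No nonterminal in this grammar is nullable.
No production of F has an RHS whose symbols are all nullable, so F is not nullable.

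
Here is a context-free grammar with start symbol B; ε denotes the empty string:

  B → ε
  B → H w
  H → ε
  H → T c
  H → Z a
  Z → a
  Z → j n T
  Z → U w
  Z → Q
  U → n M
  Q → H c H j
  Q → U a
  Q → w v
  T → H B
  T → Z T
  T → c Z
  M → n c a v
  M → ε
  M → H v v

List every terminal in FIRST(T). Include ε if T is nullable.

{ a, c, j, n, w, ε }

From T → H B: H, B nullable, take FIRST(H) ∪ FIRST(B) = { a, c, j, n, w }; also ε since the whole RHS is nullable.
From T → Z T: add FIRST(Z) = { a, c, j, n, w }.
T → c Z contributes {c}.
Union: FIRST(T) = { a, c, j, n, w, ε }.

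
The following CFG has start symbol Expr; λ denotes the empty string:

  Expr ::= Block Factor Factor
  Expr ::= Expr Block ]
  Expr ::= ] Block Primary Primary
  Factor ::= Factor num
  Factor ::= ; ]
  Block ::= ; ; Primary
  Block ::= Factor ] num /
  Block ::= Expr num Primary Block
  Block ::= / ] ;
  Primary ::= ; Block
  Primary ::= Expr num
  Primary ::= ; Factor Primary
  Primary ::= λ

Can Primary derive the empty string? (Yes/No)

Primary has an λ-production, so Primary ⇒ λ.

Yes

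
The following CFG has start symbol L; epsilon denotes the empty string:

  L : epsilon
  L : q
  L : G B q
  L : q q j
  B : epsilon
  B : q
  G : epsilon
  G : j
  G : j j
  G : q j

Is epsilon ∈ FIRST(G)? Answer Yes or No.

G has an epsilon-production, so G ⇒ epsilon.

Yes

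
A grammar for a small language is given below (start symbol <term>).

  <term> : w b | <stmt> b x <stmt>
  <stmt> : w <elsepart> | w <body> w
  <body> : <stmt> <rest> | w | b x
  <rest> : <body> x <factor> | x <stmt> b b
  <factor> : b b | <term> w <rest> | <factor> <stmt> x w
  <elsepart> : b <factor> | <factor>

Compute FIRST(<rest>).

{ b, w, x }

From <rest> : <body> x <factor>: add FIRST(<body>) = { b, w }.
<rest> : x <stmt> b b contributes {x}.
Union: FIRST(<rest>) = { b, w, x }.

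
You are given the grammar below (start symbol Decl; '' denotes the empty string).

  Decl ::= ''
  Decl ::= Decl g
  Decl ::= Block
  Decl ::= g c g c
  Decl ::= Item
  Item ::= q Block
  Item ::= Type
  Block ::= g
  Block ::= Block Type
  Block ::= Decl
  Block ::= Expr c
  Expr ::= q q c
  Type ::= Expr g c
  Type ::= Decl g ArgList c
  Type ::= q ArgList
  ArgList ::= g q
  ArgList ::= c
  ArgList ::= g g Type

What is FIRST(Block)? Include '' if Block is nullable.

Block ::= g contributes {g}.
From Block ::= Block Type: Block nullable, take FIRST(Block) ∪ FIRST(Type) = { g, q }.
From Block ::= Decl: add FIRST(Decl) = { g, q, '' } (including '' since Decl is nullable).
From Block ::= Expr c: add FIRST(Expr) = { q }.
Union: FIRST(Block) = { g, q, '' }.

{ g, q, '' }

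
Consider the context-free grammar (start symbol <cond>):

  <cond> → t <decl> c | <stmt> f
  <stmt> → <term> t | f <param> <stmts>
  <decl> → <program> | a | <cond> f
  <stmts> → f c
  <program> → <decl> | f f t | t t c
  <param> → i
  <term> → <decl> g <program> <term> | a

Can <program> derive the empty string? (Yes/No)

No

No nonterminal in this grammar is nullable.
No production of <program> has an RHS whose symbols are all nullable, so <program> is not nullable.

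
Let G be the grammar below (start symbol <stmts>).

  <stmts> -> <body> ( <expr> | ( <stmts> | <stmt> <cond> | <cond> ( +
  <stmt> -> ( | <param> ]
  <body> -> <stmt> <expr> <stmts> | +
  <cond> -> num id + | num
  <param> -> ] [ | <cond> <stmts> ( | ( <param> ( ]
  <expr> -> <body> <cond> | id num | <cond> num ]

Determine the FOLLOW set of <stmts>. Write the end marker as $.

<stmts> is the start symbol, so $ ∈ FOLLOW(<stmts>).
In <stmts> -> ( <stmts>: <stmts> is at the end, add FOLLOW(<stmts>) = { $, (, num }.
In <body> -> <stmt> <expr> <stmts>: <stmts> is at the end, add FOLLOW(<body>) = { (, num }.
In <param> -> <cond> <stmts> (: add FIRST(() = { ( }.
Union: FOLLOW(<stmts>) = { $, (, num }.

{ $, (, num }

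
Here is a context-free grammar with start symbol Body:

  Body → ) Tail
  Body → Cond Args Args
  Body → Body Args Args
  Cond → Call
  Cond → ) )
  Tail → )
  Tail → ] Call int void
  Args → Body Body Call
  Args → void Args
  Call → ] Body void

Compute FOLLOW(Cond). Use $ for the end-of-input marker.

{ ), ], void }

In Body → Cond Args Args: add FIRST(Args Args) = { ), ], void }.
Union: FOLLOW(Cond) = { ), ], void }.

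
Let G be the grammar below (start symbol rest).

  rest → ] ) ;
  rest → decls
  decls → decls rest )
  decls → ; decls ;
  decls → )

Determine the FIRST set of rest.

{ ), ;, ] }

rest → ] ) ; contributes {]}.
From rest → decls: add FIRST(decls) = { ), ; }.
Union: FIRST(rest) = { ), ;, ] }.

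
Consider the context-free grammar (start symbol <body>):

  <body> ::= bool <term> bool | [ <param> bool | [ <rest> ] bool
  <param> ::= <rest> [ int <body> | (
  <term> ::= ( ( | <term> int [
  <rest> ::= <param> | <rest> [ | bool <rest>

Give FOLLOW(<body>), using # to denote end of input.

<body> is the start symbol, so # ∈ FOLLOW(<body>).
In <param> ::= <rest> [ int <body>: <body> is at the end, add FOLLOW(<param>) = { [, ], bool }.
Union: FOLLOW(<body>) = { #, [, ], bool }.

{ #, [, ], bool }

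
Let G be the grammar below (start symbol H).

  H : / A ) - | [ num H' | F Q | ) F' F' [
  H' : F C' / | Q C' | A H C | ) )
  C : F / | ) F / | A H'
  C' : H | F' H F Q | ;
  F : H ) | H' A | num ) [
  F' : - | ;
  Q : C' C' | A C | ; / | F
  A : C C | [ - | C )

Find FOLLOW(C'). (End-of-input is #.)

In H' : F C' /: add FIRST(/) = { / }.
In H' : Q C': C' is at the end, add FOLLOW(H') = { #, ), -, /, ;, [, num }.
In Q : C' C': add FIRST(C') = { ), -, /, ;, [, num }.
In Q : C' C': C' is at the end, add FOLLOW(Q) = { #, ), -, /, ;, [, num }.
Union: FOLLOW(C') = { #, ), -, /, ;, [, num }.

{ #, ), -, /, ;, [, num }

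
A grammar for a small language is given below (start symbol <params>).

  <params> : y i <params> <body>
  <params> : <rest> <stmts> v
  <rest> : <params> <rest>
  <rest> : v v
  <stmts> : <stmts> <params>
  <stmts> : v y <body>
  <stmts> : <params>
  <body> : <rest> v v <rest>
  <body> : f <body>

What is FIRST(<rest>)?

From <rest> : <params> <rest>: add FIRST(<params>) = { v, y }.
<rest> : v v contributes {v}.
Union: FIRST(<rest>) = { v, y }.

{ v, y }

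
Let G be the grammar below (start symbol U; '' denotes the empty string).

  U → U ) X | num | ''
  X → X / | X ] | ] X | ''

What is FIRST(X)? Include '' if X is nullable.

{ /, ], '' }

From X → X /: X nullable, take FIRST(X) ∪ {/} = { /, ] }.
From X → X ]: X nullable, take FIRST(X) ∪ {]} = { /, ] }.
X → ] X contributes {]}.
X → '' contributes ''.
Union: FIRST(X) = { /, ], '' }.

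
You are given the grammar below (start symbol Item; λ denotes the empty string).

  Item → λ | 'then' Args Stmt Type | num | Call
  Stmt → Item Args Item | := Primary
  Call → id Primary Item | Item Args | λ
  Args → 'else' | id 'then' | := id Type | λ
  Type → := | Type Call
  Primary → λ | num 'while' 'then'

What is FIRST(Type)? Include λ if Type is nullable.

{ := }

Type → := contributes {:=}.
From Type → Type Call: add FIRST(Type) = { := }.
Union: FIRST(Type) = { := }.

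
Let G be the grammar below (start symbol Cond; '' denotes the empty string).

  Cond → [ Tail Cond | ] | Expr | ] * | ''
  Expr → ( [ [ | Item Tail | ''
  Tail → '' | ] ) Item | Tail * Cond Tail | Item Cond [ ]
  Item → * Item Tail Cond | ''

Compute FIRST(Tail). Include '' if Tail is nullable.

{ (, *, [, ], '' }

Tail → '' contributes ''.
Tail → ] ) Item contributes {]}.
From Tail → Tail * Cond Tail: Tail nullable, take FIRST(Tail) ∪ {*} = { (, *, [, ] }.
From Tail → Item Cond [ ]: Item, Cond nullable, take FIRST(Item) ∪ FIRST(Cond) ∪ {[} = { (, *, [, ] }.
Union: FIRST(Tail) = { (, *, [, ], '' }.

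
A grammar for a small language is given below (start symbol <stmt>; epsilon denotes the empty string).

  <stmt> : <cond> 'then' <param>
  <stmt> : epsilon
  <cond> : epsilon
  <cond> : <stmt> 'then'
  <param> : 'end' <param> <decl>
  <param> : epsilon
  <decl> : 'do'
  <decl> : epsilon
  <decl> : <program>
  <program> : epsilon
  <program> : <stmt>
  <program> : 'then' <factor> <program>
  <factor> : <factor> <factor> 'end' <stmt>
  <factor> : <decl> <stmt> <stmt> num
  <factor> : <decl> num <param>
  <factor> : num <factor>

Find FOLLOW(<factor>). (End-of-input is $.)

{ $, 'do', 'end', 'then', num }

In <program> : 'then' <factor> <program>: add FIRST(<program>)\{epsilon} = { 'then' }.
  Since <program> is nullable, also add FOLLOW(<program>) = { $, 'do', 'end', 'then', num }.
In <factor> : <factor> <factor> 'end' <stmt>: add FIRST(<factor> 'end' <stmt>) = { 'do', 'then', num }.
In <factor> : <factor> <factor> 'end' <stmt>: add FIRST('end' <stmt>) = { 'end' }.
In <factor> : num <factor>: <factor> is at the end, add FOLLOW(<factor>) = { $, 'do', 'end', 'then', num }.
Union: FOLLOW(<factor>) = { $, 'do', 'end', 'then', num }.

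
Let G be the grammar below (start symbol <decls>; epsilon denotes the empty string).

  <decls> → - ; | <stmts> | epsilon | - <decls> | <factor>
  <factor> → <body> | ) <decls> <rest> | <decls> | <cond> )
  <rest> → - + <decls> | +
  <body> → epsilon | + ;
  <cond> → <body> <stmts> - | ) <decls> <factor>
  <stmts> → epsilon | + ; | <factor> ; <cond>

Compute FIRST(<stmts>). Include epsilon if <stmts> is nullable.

<stmts> → epsilon contributes epsilon.
<stmts> → + ; contributes {+}.
From <stmts> → <factor> ; <cond>: <factor> nullable, take FIRST(<factor>) ∪ {;} = { ), +, -, ; }.
Union: FIRST(<stmts>) = { ), +, -, ;, epsilon }.

{ ), +, -, ;, epsilon }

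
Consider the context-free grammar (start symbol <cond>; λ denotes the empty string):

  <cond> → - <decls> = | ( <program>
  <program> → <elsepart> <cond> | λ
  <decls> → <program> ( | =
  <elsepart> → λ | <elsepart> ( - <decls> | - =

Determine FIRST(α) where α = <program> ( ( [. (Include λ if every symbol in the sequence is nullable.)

Add FIRST(<program>)\{λ} = { (, - }; <program> is nullable, continue.
( is a terminal; add {(} and stop.

{ (, - }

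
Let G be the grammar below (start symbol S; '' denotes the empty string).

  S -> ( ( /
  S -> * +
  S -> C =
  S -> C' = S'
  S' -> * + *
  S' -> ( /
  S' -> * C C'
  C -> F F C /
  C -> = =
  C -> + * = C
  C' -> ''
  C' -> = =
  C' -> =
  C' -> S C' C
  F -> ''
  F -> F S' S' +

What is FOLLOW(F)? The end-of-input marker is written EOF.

In C -> F F C /: add FIRST(F C /) = { (, *, +, = }.
In C -> F F C /: add FIRST(C /) = { (, *, +, = }.
In F -> F S' S' +: add FIRST(S' S' +) = { (, * }.
Union: FOLLOW(F) = { (, *, +, = }.

{ (, *, +, = }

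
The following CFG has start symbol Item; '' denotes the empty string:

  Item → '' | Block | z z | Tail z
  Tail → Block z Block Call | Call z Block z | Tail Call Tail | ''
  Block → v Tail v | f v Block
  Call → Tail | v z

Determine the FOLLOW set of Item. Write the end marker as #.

Item is the start symbol, so # ∈ FOLLOW(Item).
Union: FOLLOW(Item) = { # }.

{ # }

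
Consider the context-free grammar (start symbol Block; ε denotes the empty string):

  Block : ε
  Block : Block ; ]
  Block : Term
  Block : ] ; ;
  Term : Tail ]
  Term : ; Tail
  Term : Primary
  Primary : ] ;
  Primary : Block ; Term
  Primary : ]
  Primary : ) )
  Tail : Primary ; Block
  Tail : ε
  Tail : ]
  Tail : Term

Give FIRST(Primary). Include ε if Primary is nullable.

Primary : ] ; contributes {]}.
From Primary : Block ; Term: Block nullable, take FIRST(Block) ∪ {;} = { ), ;, ] }.
Primary : ] contributes {]}.
Primary : ) ) contributes {)}.
Union: FIRST(Primary) = { ), ;, ] }.

{ ), ;, ] }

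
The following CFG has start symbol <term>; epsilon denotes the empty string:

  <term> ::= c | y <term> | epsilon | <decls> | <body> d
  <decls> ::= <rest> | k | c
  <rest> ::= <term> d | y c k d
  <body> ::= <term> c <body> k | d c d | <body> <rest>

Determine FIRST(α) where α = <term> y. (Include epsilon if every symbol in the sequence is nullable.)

{ c, d, k, y }

Add FIRST(<term>)\{epsilon} = { c, d, k, y }; <term> is nullable, continue.
y is a terminal; add {y} and stop.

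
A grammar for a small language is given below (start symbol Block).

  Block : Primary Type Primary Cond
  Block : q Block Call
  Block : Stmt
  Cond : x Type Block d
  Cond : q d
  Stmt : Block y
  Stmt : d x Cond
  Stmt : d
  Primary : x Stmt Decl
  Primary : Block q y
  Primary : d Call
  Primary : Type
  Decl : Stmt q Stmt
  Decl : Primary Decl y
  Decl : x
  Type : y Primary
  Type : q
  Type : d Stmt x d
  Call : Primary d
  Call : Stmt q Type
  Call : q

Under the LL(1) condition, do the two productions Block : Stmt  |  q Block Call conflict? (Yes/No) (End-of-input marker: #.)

Yes

FIRST(Stmt) = { d, q, x, y } and FIRST(q Block Call) = { q }.
Both contain q, so the two alternatives are not disjoint — LL(1) conflict.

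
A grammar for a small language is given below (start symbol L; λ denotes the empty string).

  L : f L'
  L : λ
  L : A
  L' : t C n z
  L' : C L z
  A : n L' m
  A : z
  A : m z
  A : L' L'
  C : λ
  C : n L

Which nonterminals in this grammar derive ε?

Directly nullable (have an λ-production): L, C.
No other nonterminal has a production whose RHS symbols are all nullable.

{ C, L }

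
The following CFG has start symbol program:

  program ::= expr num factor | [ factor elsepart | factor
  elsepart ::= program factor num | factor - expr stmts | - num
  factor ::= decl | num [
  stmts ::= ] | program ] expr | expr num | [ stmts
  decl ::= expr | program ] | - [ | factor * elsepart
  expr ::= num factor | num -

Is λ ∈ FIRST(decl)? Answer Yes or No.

No nonterminal in this grammar is nullable.
No production of decl has an RHS whose symbols are all nullable, so decl is not nullable.

No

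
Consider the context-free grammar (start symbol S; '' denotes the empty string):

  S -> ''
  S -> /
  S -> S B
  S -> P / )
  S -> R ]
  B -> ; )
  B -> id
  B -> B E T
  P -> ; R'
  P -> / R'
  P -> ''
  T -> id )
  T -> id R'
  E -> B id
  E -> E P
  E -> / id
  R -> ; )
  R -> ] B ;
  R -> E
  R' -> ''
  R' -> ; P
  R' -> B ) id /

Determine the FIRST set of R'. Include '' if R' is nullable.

R' -> '' contributes ''.
R' -> ; P contributes {;}.
From R' -> B ) id /: add FIRST(B) = { ;, id }.
Union: FIRST(R') = { ;, id, '' }.

{ ;, id, '' }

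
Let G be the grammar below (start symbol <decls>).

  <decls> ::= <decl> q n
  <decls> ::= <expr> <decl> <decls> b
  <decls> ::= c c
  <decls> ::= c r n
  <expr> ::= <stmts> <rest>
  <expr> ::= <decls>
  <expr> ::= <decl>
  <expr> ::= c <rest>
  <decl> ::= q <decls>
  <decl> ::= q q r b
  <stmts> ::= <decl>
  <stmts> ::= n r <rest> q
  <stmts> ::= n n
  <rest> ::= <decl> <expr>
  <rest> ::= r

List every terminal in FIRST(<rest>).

{ q, r }

From <rest> ::= <decl> <expr>: add FIRST(<decl>) = { q }.
<rest> ::= r contributes {r}.
Union: FIRST(<rest>) = { q, r }.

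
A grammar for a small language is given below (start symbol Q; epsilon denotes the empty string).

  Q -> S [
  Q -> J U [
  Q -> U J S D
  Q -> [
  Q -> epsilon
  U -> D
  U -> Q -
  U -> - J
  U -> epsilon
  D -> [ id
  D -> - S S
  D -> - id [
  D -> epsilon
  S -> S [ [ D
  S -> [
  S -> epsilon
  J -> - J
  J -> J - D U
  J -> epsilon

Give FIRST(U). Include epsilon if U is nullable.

From U -> D: add FIRST(D) = { -, [, epsilon } (including epsilon since D is nullable).
From U -> Q -: Q nullable, take FIRST(Q) ∪ {-} = { -, [ }.
U -> - J contributes {-}.
U -> epsilon contributes epsilon.
Union: FIRST(U) = { -, [, epsilon }.

{ -, [, epsilon }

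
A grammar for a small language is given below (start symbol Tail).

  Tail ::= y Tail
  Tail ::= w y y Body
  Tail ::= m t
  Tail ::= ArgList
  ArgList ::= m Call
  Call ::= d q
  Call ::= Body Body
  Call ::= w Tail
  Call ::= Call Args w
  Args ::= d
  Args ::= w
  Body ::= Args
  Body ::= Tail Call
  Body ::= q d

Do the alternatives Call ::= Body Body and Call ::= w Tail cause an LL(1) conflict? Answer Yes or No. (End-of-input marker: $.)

FIRST(Body Body) = { d, m, q, w, y } and FIRST(w Tail) = { w }.
Both contain w, so the two alternatives are not disjoint — LL(1) conflict.

Yes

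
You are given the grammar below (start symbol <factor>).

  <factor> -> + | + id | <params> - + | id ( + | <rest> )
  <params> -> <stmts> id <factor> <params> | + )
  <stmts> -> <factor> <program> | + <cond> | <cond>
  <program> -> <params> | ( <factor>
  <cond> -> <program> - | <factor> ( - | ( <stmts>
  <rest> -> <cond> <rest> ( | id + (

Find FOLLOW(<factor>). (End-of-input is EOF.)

{ EOF, (, +, -, id }

<factor> is the start symbol, so EOF ∈ FOLLOW(<factor>).
In <params> -> <stmts> id <factor> <params>: add FIRST(<params>) = { (, +, id }.
In <stmts> -> <factor> <program>: add FIRST(<program>) = { (, +, id }.
In <program> -> ( <factor>: <factor> is at the end, add FOLLOW(<program>) = { (, +, -, id }.
In <cond> -> <factor> ( -: add FIRST(( -) = { ( }.
Union: FOLLOW(<factor>) = { EOF, (, +, -, id }.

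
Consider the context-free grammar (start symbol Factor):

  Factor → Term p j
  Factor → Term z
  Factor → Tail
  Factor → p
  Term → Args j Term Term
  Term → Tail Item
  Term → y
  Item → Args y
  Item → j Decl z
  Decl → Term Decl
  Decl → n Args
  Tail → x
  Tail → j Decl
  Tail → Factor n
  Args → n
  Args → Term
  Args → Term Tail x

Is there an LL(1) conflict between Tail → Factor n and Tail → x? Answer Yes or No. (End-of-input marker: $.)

Yes

FIRST(Factor n) = { j, n, p, x, y } and FIRST(x) = { x }.
Both contain x, so the two alternatives are not disjoint — LL(1) conflict.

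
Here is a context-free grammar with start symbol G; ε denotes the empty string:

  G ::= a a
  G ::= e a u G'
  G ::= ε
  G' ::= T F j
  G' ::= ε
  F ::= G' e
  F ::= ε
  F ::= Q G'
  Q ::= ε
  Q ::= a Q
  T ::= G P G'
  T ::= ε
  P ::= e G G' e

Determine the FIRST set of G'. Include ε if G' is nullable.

From G' ::= T F j: T, F nullable, take FIRST(T) ∪ FIRST(F) ∪ {j} = { a, e, j }.
G' ::= ε contributes ε.
Union: FIRST(G') = { a, e, j, ε }.

{ a, e, j, ε }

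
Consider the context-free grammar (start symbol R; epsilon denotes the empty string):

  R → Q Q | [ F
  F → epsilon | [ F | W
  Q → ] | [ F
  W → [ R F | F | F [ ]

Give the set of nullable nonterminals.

{ F, W }

Directly nullable (have an epsilon-production): F.
W → F with every symbol nullable, so W is nullable.
No other nonterminal has a production whose RHS symbols are all nullable.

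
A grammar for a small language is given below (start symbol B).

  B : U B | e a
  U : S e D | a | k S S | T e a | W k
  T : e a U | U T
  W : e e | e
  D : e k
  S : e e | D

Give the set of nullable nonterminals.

No nonterminal has an empty production or an RHS whose symbols are all nullable.

{ } (none)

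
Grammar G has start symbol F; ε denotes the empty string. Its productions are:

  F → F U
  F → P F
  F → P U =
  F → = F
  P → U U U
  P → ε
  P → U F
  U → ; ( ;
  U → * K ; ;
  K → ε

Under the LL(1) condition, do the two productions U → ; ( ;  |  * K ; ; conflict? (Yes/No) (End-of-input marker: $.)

No

FIRST(; ( ;) = { ; } and FIRST(* K ; ;) = { * }.
The FIRST sets are disjoint and neither alternative is nullable — no conflict.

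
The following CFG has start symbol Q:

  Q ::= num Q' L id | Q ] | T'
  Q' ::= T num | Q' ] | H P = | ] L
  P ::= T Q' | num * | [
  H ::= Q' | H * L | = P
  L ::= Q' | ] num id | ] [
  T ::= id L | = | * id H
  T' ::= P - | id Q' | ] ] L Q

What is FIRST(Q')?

{ *, =, ], id }

From Q' ::= T num: add FIRST(T) = { *, =, id }.
From Q' ::= Q' ]: add FIRST(Q') = { *, =, ], id }.
From Q' ::= H P =: add FIRST(H) = { *, =, ], id }.
Q' ::= ] L contributes {]}.
Union: FIRST(Q') = { *, =, ], id }.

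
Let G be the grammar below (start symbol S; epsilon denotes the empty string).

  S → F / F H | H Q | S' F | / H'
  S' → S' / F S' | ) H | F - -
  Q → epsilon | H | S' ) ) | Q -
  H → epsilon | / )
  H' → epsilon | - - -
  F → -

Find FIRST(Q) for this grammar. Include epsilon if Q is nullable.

{ ), -, /, epsilon }

Q → epsilon contributes epsilon.
From Q → H: add FIRST(H) = { /, epsilon } (including epsilon since H is nullable).
From Q → S' ) ): add FIRST(S') = { ), - }.
From Q → Q -: Q nullable, take FIRST(Q) ∪ {-} = { ), -, / }.
Union: FIRST(Q) = { ), -, /, epsilon }.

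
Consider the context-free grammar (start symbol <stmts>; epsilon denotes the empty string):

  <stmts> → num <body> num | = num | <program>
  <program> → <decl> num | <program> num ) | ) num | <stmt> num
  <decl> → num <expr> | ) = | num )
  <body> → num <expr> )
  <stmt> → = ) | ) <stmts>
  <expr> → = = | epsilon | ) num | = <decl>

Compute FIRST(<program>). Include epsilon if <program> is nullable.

From <program> → <decl> num: add FIRST(<decl>) = { ), num }.
From <program> → <program> num ): add FIRST(<program>) = { ), =, num }.
<program> → ) num contributes {)}.
From <program> → <stmt> num: add FIRST(<stmt>) = { ), = }.
Union: FIRST(<program>) = { ), =, num }.

{ ), =, num }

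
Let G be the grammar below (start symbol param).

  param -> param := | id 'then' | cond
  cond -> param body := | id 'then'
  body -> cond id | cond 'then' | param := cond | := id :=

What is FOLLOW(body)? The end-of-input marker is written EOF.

In cond -> param body :=: add FIRST(:=) = { := }.
Union: FOLLOW(body) = { := }.

{ := }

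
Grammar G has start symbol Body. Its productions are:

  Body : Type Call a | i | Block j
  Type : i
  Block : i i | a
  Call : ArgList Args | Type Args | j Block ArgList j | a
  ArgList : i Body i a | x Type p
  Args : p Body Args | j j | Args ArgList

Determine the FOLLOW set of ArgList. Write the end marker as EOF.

{ a, i, j, p, x }

In Call : ArgList Args: add FIRST(Args) = { j, p }.
In Call : j Block ArgList j: add FIRST(j) = { j }.
In Args : Args ArgList: ArgList is at the end, add FOLLOW(Args) = { a, i, x }.
Union: FOLLOW(ArgList) = { a, i, j, p, x }.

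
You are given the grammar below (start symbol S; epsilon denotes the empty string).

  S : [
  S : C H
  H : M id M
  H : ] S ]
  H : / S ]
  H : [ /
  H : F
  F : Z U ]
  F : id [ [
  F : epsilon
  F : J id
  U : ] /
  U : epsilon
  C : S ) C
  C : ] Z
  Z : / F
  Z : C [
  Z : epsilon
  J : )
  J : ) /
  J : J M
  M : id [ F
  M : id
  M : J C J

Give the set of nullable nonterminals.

Directly nullable (have an epsilon-production): F, U, Z.
H : F with every symbol nullable, so H is nullable.
No other nonterminal has a production whose RHS symbols are all nullable.

{ F, H, U, Z }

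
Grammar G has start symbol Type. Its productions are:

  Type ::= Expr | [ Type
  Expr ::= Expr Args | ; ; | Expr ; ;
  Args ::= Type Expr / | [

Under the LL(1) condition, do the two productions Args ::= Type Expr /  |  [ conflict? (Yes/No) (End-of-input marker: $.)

Yes

FIRST(Type Expr /) = { ;, [ } and FIRST([) = { [ }.
Both contain [, so the two alternatives are not disjoint — LL(1) conflict.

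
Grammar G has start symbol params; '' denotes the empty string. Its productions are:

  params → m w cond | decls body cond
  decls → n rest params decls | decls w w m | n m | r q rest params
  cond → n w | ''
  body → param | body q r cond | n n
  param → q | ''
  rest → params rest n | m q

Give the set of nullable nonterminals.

Directly nullable (have an ''-production): cond, param.
body → param with every symbol nullable, so body is nullable.
No other nonterminal has a production whose RHS symbols are all nullable.

{ body, cond, param }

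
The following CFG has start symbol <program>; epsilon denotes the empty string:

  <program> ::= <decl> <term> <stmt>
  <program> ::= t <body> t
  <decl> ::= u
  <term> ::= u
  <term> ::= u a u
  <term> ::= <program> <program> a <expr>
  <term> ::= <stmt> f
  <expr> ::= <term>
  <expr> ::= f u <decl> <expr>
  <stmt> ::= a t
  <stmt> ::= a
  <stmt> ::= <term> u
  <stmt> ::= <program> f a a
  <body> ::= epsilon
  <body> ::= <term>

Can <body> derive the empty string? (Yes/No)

Yes

<body> has an epsilon-production, so <body> ⇒ epsilon.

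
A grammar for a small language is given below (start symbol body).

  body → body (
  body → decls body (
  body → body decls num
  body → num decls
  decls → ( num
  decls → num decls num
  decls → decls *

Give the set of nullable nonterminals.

No nonterminal has an empty production or an RHS whose symbols are all nullable.

{ } (none)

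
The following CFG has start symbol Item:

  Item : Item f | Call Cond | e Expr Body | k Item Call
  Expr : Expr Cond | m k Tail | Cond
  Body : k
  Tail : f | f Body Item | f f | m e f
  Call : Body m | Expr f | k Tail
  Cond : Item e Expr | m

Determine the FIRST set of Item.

{ e, k, m }

From Item : Item f: add FIRST(Item) = { e, k, m }.
From Item : Call Cond: add FIRST(Call) = { e, k, m }.
Item : e Expr Body contributes {e}.
Item : k Item Call contributes {k}.
Union: FIRST(Item) = { e, k, m }.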